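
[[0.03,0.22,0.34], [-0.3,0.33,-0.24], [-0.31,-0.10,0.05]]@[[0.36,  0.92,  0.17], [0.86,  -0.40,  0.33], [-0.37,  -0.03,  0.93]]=[[0.07, -0.07, 0.39],[0.26, -0.40, -0.17],[-0.22, -0.25, -0.04]]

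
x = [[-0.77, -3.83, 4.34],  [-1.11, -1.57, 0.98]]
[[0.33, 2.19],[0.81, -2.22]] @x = [[-2.68, -4.70, 3.58], [1.84, 0.38, 1.34]]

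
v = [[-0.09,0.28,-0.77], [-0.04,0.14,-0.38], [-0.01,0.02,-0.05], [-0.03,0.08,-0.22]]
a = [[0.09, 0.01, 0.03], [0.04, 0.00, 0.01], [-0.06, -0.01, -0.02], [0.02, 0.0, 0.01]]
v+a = [[0.00, 0.29, -0.74], [0.00, 0.14, -0.37], [-0.07, 0.01, -0.07], [-0.01, 0.08, -0.21]]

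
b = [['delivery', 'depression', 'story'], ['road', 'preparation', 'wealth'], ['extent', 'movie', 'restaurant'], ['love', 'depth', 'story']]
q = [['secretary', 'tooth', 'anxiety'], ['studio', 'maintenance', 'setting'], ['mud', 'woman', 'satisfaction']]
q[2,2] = 'satisfaction'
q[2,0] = 'mud'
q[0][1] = 'tooth'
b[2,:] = ['extent', 'movie', 'restaurant']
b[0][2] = 'story'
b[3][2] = 'story'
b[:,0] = ['delivery', 'road', 'extent', 'love']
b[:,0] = ['delivery', 'road', 'extent', 'love']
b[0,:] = ['delivery', 'depression', 'story']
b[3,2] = 'story'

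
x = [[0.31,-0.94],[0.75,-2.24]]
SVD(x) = [[-0.39, -0.92], [-0.92, 0.39]] @ diag([2.5612073073814785, 0.004138673183326632]) @ [[-0.32, 0.95], [0.95, 0.32]]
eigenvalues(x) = [-0.01, -1.92]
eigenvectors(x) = [[0.95, 0.39],[0.32, 0.92]]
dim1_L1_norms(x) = [1.25, 2.99]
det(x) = 0.01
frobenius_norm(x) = 2.56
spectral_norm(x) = 2.56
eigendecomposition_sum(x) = [[-0.01,0.0], [-0.00,0.0]] + [[0.32, -0.94],[0.75, -2.24]]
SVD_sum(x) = [[0.31, -0.94], [0.75, -2.24]] + [[-0.0, -0.00], [0.0, 0.0]]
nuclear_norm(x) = 2.57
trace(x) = -1.93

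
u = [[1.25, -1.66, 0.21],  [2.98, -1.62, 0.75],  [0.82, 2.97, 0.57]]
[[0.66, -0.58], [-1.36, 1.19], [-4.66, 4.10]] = u@ [[-0.66, 0.58],  [-1.09, 0.96],  [-1.55, 1.36]]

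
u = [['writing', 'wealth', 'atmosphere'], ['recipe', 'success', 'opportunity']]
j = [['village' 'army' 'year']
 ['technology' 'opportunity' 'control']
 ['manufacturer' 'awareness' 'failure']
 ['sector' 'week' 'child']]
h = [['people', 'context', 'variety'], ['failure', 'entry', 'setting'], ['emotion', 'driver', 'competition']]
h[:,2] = ['variety', 'setting', 'competition']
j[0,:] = ['village', 'army', 'year']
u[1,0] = 'recipe'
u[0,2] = 'atmosphere'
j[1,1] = 'opportunity'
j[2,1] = 'awareness'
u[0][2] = 'atmosphere'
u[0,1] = 'wealth'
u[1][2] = 'opportunity'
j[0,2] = 'year'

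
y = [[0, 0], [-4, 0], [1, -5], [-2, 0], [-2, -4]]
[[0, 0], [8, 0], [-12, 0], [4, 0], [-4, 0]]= y @ [[-2, 0], [2, 0]]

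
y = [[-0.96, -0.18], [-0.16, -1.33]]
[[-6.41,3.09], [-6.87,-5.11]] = y @[[5.84, -4.03], [4.46, 4.33]]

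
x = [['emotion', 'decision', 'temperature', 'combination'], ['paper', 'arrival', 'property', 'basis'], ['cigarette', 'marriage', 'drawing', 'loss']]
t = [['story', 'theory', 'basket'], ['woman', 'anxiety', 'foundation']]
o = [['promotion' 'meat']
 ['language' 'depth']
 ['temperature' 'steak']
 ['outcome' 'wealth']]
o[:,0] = ['promotion', 'language', 'temperature', 'outcome']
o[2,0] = 'temperature'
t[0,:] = ['story', 'theory', 'basket']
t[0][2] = 'basket'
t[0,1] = 'theory'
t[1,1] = 'anxiety'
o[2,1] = 'steak'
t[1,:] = ['woman', 'anxiety', 'foundation']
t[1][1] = 'anxiety'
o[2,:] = ['temperature', 'steak']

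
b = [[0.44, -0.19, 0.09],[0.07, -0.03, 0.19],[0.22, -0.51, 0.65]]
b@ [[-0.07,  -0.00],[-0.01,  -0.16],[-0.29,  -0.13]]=[[-0.06,0.02],[-0.06,-0.02],[-0.2,-0.0]]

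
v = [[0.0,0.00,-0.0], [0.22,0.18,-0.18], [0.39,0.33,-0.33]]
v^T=[[0.00, 0.22, 0.39], [0.00, 0.18, 0.33], [-0.0, -0.18, -0.33]]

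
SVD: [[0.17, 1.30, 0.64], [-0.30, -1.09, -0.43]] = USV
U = [[-0.77, 0.64], [0.64, 0.77]]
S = [1.89, 0.15]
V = [[-0.17, -0.9, -0.41], [-0.85, -0.08, 0.53]]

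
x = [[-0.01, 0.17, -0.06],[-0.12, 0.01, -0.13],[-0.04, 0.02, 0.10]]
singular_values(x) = [0.21, 0.15, 0.09]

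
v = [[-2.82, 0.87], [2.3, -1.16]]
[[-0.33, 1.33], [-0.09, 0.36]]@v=[[3.99, -1.83], [1.08, -0.50]]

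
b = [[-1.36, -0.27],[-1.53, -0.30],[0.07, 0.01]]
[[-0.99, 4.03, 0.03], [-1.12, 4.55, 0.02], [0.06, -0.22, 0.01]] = b @ [[1.06,-3.54,0.31], [-1.66,2.90,-1.66]]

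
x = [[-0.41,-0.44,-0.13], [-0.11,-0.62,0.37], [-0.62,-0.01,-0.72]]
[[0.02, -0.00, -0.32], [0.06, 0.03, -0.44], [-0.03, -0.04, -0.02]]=x@ [[0.12, 0.12, 0.3], [-0.15, -0.09, 0.52], [-0.06, -0.04, -0.24]]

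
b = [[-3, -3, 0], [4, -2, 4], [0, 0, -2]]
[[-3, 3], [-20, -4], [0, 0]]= b@[[-3, -1], [4, 0], [0, 0]]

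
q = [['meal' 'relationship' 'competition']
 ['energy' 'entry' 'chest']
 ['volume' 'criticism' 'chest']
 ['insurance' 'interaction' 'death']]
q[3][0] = 'insurance'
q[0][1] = 'relationship'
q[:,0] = ['meal', 'energy', 'volume', 'insurance']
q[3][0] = 'insurance'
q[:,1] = ['relationship', 'entry', 'criticism', 'interaction']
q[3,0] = 'insurance'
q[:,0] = ['meal', 'energy', 'volume', 'insurance']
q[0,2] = 'competition'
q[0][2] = 'competition'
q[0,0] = 'meal'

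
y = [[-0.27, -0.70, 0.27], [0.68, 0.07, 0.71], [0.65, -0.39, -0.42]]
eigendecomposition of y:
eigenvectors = [[(0.08-0.51j), (0.08+0.51j), (-0.59+0j)], [-0.73+0.00j, -0.73-0.00j, (-0.17+0j)], [-0.11-0.44j, -0.11+0.44j, 0.79+0.00j]]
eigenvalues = [(0.1+0.9j), (0.1-0.9j), (-0.83+0j)]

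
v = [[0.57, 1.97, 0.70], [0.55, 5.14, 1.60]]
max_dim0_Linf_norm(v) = 5.14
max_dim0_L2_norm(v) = 5.5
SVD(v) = [[-0.37, -0.93], [-0.93, 0.37]] @ diag([5.819206106698352, 0.3387333579153153]) @ [[-0.12, -0.95, -0.3],  [-0.97, 0.18, -0.18]]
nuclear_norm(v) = 6.16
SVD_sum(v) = [[0.27, 2.03, 0.64], [0.67, 5.12, 1.62]] + [[0.3, -0.06, 0.06], [-0.12, 0.02, -0.02]]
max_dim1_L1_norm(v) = 7.29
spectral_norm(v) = 5.82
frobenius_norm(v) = 5.83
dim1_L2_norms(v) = [2.17, 5.41]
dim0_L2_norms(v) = [0.79, 5.5, 1.75]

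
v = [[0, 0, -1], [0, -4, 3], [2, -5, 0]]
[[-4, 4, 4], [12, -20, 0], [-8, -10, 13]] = v@ [[-4, 0, -1], [0, 2, -3], [4, -4, -4]]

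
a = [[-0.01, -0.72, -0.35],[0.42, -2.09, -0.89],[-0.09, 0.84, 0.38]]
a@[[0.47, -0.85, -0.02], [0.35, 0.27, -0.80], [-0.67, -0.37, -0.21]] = [[-0.02, -0.06, 0.65], [0.06, -0.59, 1.85], [-0.00, 0.16, -0.75]]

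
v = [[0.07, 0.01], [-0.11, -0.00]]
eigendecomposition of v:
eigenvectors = [[0.39, -0.21], [-0.92, 0.98]]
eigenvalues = [0.05, 0.02]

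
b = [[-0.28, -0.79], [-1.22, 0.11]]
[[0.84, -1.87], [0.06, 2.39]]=b@[[-0.14,-1.69], [-1.01,2.96]]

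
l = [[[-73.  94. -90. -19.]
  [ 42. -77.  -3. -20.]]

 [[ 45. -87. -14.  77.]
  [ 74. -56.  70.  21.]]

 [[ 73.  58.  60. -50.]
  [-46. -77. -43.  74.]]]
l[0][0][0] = -73.0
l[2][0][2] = 60.0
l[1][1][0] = 74.0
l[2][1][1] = -77.0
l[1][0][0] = 45.0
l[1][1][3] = 21.0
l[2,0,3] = -50.0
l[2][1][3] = 74.0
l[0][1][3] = -20.0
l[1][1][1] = -56.0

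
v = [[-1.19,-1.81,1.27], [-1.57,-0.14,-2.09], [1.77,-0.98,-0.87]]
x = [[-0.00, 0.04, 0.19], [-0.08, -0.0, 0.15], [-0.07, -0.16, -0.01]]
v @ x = [[0.06, -0.25, -0.51], [0.16, 0.27, -0.3], [0.14, 0.21, 0.20]]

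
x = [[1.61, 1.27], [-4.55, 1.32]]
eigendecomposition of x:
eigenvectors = [[(0.03+0.47j),0.03-0.47j], [-0.88+0.00j,(-0.88-0j)]]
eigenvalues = [(1.47+2.4j), (1.47-2.4j)]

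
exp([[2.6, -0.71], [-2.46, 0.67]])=[[21.15, -5.5], [-19.05, 6.20]]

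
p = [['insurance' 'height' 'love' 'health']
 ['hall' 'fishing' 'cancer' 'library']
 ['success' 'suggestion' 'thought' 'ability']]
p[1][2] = 'cancer'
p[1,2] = 'cancer'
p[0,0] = 'insurance'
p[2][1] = 'suggestion'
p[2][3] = 'ability'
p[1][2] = 'cancer'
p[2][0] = 'success'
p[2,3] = 'ability'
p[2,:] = ['success', 'suggestion', 'thought', 'ability']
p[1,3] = 'library'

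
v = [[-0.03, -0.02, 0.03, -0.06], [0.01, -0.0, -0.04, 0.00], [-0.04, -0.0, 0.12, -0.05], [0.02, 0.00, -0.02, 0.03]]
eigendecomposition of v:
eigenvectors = [[(-0.29+0j), -0.88+0.00j, (-0.88-0j), (-0.39+0j)], [(0.29+0j), (-0.1+0.2j), (-0.1-0.2j), (-0.71+0j)], [-0.90+0.00j, (-0.15+0.06j), (-0.15-0.06j), (0.12+0j)], [(0.14+0j), 0.34+0.19j, (0.34-0.19j), (0.57+0j)]]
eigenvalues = [(0.12+0j), (-0+0.02j), (-0-0.02j), (0.01+0j)]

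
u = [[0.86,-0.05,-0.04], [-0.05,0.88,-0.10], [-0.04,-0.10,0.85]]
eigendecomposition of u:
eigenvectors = [[-0.44,-0.89,0.13], [-0.6,0.19,-0.78], [-0.66,0.42,0.62]]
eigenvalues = [0.73, 0.89, 0.97]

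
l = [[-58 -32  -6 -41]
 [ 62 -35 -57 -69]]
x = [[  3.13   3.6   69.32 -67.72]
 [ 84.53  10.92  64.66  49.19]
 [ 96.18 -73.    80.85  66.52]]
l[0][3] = -41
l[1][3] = -69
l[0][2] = -6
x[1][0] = 84.53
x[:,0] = [3.13, 84.53, 96.18]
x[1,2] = 64.66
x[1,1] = 10.92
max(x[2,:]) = 96.18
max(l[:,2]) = -6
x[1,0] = 84.53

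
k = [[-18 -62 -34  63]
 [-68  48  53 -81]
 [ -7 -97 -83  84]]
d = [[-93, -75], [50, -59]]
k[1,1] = 48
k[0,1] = -62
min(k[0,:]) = -62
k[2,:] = [-7, -97, -83, 84]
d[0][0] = -93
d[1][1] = -59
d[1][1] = -59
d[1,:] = [50, -59]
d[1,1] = -59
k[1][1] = 48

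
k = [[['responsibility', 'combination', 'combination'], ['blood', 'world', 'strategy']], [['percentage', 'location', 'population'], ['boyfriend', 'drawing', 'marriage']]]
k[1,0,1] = 'location'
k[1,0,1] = 'location'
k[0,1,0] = 'blood'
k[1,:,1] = ['location', 'drawing']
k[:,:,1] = [['combination', 'world'], ['location', 'drawing']]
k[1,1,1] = 'drawing'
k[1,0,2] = 'population'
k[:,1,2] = ['strategy', 'marriage']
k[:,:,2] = [['combination', 'strategy'], ['population', 'marriage']]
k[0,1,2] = 'strategy'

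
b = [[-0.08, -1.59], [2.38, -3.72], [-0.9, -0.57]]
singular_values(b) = [4.61, 1.38]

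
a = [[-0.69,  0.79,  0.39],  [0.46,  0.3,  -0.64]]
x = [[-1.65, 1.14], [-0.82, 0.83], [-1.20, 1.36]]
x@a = [[1.66, -0.96, -1.37],[0.95, -0.4, -0.85],[1.45, -0.54, -1.34]]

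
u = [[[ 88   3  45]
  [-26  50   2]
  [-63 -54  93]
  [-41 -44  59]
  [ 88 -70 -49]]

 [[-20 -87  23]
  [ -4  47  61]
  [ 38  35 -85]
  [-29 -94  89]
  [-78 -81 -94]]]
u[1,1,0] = -4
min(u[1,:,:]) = -94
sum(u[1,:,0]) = -93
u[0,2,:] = [-63, -54, 93]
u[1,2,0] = 38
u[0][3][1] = -44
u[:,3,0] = [-41, -29]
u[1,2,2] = -85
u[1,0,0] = -20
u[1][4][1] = -81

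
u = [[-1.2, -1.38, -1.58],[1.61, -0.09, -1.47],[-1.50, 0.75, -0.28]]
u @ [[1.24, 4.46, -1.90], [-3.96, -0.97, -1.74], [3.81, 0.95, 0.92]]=[[-2.04, -5.51, 3.23],[-3.25, 5.87, -4.25],[-5.90, -7.68, 1.29]]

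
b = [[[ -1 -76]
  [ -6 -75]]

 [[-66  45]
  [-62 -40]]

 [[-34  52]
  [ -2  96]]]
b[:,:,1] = [[-76, -75], [45, -40], [52, 96]]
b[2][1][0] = -2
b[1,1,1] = -40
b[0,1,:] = [-6, -75]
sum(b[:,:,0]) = -171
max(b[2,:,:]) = 96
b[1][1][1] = -40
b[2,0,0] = -34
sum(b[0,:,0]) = -7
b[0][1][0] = -6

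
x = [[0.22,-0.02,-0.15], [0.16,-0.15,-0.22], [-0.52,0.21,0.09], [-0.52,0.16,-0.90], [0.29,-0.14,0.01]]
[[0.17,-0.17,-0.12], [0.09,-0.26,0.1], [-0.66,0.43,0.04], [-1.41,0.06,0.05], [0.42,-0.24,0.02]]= x @[[1.26, -0.47, -0.63], [-0.37, 0.73, -1.41], [0.77, 0.33, 0.06]]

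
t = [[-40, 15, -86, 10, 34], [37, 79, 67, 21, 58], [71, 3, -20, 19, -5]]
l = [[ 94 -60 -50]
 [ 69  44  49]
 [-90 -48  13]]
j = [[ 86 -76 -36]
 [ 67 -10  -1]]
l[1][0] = 69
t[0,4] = 34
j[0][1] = -76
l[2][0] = -90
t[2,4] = -5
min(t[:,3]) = 10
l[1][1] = 44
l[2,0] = -90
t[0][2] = -86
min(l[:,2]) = -50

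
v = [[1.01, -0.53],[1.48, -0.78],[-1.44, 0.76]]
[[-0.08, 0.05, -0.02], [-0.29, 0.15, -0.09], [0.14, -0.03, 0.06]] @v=[[0.02, -0.01], [0.06, -0.03], [0.01, -0.01]]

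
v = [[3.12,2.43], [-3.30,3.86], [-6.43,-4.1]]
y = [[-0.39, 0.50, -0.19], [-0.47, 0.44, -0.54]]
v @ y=[[-2.36, 2.63, -1.91], [-0.53, 0.05, -1.46], [4.43, -5.02, 3.44]]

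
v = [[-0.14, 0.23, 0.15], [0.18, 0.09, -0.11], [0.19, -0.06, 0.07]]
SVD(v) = [[-0.82, -0.53, 0.22], [0.39, -0.79, -0.48], [0.43, -0.31, 0.85]] @ diag([0.3472552838541532, 0.21603454389250185, 0.15793303543125536]) @ [[0.76, -0.52, -0.39], [-0.58, -0.81, -0.07], [0.28, -0.28, 0.92]]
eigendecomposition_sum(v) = [[-0.22+0.00j, 0.13+0.00j, 0.11-0.00j], [(0.12-0j), (-0.07-0j), -0.06+0.00j], [0.12-0.00j, (-0.07-0j), (-0.06+0j)]] + [[(0.04-0.02j), (0.05-0.11j), 0.02+0.08j], [0.03+0.01j, (0.08-0.04j), -0.02+0.06j], [0.04-0.04j, 0.00-0.16j, 0.06+0.09j]] + [[(0.04+0.02j), 0.05+0.11j, (0.02-0.08j)],[(0.03-0.01j), 0.08+0.04j, (-0.02-0.06j)],[0.04+0.04j, 0.00+0.16j, (0.06-0.09j)]]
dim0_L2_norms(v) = [0.3, 0.25, 0.2]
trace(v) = 0.02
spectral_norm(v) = 0.35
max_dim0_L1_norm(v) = 0.51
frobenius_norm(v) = 0.44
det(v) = -0.01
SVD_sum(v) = [[-0.22, 0.15, 0.11], [0.10, -0.07, -0.05], [0.11, -0.08, -0.06]] + [[0.07, 0.09, 0.01], [0.10, 0.14, 0.01], [0.04, 0.05, 0.00]] + [[0.01, -0.01, 0.03],[-0.02, 0.02, -0.07],[0.04, -0.04, 0.12]]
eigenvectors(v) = [[(-0.79+0j), (0.5+0.21j), (0.5-0.21j)], [(0.43+0j), (0.2+0.36j), (0.2-0.36j)], [0.43+0.00j, (0.73+0j), (0.73-0j)]]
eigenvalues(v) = [(-0.35+0j), (0.18+0.03j), (0.18-0.03j)]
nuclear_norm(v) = 0.72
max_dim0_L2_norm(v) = 0.3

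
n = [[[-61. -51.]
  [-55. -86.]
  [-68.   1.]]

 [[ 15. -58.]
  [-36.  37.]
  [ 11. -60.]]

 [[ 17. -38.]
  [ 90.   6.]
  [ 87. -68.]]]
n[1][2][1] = -60.0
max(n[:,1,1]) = 37.0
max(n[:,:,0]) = 90.0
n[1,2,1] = -60.0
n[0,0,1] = -51.0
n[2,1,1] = 6.0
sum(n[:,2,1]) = -127.0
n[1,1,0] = -36.0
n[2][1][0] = 90.0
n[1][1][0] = -36.0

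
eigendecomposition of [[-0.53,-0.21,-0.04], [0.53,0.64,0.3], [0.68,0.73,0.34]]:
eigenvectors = [[0.12, -0.84, 0.14], [-0.66, 0.28, -0.52], [-0.74, 0.47, 0.85]]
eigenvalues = [0.88, -0.44, 0.01]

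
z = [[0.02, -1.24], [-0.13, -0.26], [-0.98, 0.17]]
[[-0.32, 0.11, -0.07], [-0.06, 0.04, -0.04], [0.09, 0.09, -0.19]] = z @ [[-0.05,-0.11,0.2], [0.26,-0.09,0.06]]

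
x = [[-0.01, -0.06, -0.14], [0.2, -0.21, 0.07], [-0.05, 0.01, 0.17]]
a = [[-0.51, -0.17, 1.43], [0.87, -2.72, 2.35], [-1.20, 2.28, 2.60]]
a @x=[[-0.10,0.08,0.30], [-0.67,0.54,0.09], [0.34,-0.38,0.77]]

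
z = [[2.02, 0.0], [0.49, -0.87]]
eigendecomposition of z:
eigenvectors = [[0.00, 0.99], [1.00, 0.17]]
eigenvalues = [-0.87, 2.02]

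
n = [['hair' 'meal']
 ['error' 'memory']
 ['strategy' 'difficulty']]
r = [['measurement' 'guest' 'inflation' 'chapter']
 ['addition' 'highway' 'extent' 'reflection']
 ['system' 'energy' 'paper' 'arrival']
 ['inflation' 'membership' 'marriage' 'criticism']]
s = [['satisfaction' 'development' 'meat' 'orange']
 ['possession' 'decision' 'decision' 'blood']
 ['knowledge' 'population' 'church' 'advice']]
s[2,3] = 'advice'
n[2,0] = 'strategy'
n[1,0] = 'error'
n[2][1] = 'difficulty'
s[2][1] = 'population'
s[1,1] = 'decision'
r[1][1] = 'highway'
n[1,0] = 'error'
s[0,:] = ['satisfaction', 'development', 'meat', 'orange']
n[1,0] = 'error'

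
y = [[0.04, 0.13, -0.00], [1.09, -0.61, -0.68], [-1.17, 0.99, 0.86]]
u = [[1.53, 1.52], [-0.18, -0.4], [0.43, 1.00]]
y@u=[[0.04, 0.01],[1.49, 1.22],[-1.60, -1.31]]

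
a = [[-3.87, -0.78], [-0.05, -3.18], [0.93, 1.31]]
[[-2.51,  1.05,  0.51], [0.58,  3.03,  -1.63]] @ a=[[10.14, -0.71], [-3.91, -12.22]]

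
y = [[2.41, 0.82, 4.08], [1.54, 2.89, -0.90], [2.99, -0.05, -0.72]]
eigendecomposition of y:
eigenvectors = [[0.60,-0.81,0.22], [-0.27,-0.42,-0.95], [-0.76,-0.42,0.21]]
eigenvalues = [-3.11, 4.96, 2.72]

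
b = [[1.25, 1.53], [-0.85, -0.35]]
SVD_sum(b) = [[1.36, 1.42],[-0.58, -0.61]] + [[-0.11, 0.11], [-0.27, 0.26]]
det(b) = 0.86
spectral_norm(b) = 2.14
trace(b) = 0.90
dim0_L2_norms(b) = [1.51, 1.57]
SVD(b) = [[-0.92, 0.39], [0.39, 0.92]] @ diag([2.1414946678064237, 0.40298956283836485]) @ [[-0.69, -0.72], [-0.72, 0.69]]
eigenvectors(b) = [[0.80+0.00j, (0.8-0j)],  [-0.42+0.43j, -0.42-0.43j]]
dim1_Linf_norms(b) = [1.53, 0.85]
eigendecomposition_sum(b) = [[0.62+0.18j, (0.76-0.42j)], [(-0.43+0.24j), -0.18+0.63j]] + [[(0.62-0.18j), 0.76+0.42j], [(-0.43-0.24j), -0.17-0.63j]]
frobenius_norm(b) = 2.18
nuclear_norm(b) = 2.54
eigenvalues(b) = [(0.45+0.81j), (0.45-0.81j)]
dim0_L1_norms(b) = [2.1, 1.88]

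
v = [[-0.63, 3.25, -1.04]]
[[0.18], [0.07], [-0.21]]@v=[[-0.11, 0.58, -0.19], [-0.04, 0.23, -0.07], [0.13, -0.68, 0.22]]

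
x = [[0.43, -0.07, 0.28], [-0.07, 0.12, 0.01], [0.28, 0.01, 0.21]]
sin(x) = [[0.40, -0.07, 0.26], [-0.07, 0.12, 0.01], [0.26, 0.01, 0.20]]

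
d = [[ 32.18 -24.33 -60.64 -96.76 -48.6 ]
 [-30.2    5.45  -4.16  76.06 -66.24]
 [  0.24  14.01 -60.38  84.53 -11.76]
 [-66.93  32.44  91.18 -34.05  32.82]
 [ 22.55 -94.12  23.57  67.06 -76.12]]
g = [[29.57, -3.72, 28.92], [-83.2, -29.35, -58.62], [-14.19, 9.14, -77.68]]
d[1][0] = -30.2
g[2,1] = 9.14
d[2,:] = [0.24, 14.01, -60.38, 84.53, -11.76]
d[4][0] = 22.55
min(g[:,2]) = -77.68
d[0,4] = -48.6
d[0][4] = -48.6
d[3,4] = 32.82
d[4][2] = 23.57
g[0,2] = 28.92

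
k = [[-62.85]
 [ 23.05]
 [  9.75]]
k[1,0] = 23.05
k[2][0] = 9.75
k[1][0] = 23.05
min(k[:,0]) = -62.85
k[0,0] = -62.85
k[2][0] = 9.75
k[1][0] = 23.05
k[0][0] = -62.85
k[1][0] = 23.05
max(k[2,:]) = 9.75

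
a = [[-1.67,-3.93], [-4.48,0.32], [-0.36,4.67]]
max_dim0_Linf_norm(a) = 4.67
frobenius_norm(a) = 7.77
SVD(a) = [[0.68, 0.16], [0.11, 0.94], [-0.72, 0.29]] @ diag([6.175837000217183, 4.712126626773566]) @ [[-0.22, -0.98], [-0.98, 0.22]]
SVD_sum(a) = [[-0.93, -4.1], [-0.15, -0.67], [0.99, 4.36]] + [[-0.74, 0.17], [-4.33, 0.99], [-1.35, 0.31]]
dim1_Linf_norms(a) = [3.93, 4.48, 4.67]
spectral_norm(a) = 6.18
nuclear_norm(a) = 10.89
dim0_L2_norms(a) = [4.79, 6.11]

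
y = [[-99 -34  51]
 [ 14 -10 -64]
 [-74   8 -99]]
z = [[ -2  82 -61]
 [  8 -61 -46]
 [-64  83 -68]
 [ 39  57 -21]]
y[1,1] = -10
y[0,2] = 51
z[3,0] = 39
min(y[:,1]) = -34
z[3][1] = 57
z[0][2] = -61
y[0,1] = -34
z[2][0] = -64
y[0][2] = 51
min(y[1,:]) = -64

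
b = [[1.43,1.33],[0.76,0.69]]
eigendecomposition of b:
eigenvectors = [[0.88, -0.68], [0.47, 0.73]]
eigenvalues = [2.13, -0.01]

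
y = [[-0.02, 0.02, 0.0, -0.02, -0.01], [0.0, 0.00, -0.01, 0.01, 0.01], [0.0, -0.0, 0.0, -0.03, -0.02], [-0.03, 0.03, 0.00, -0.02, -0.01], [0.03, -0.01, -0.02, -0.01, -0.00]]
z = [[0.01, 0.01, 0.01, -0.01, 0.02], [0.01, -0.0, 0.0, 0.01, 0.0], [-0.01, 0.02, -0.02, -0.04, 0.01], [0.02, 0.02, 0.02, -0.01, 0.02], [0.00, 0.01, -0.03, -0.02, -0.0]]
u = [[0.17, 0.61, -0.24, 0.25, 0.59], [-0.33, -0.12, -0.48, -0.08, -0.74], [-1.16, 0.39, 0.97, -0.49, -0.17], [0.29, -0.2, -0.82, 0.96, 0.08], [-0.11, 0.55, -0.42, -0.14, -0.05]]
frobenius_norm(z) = 0.08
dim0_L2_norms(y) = [0.05, 0.04, 0.02, 0.04, 0.03]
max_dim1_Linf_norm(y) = 0.03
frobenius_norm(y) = 0.08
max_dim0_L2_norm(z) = 0.05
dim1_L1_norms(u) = [1.86, 1.75, 3.18, 2.35, 1.27]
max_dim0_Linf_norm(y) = 0.03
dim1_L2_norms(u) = [0.93, 0.95, 1.65, 1.31, 0.72]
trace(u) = 1.93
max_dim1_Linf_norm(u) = 1.16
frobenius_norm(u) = 2.59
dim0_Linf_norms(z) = [0.02, 0.02, 0.03, 0.04, 0.02]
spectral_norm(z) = 0.06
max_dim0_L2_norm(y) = 0.05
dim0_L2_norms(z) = [0.03, 0.03, 0.04, 0.05, 0.03]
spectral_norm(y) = 0.07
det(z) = -0.00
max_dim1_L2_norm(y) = 0.05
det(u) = -0.00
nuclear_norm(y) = 0.14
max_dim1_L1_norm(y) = 0.09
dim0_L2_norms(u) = [1.26, 0.94, 1.44, 1.12, 0.97]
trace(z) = -0.02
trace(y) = -0.04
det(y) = -0.00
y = z @ u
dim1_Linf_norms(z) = [0.02, 0.01, 0.04, 0.02, 0.03]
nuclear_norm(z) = 0.14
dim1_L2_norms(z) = [0.03, 0.01, 0.05, 0.04, 0.04]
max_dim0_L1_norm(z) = 0.09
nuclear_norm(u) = 4.76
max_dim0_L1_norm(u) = 2.93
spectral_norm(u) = 2.02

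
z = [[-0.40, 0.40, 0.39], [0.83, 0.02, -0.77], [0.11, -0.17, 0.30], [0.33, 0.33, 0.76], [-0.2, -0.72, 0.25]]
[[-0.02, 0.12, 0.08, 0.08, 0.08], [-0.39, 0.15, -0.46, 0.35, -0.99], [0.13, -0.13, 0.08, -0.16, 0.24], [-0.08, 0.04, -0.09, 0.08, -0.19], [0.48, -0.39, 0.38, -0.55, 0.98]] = z @ [[-0.24, 0.02, -0.36, 0.18, -0.72], [-0.52, 0.48, -0.36, 0.63, -0.99], [0.23, -0.16, 0.2, -0.25, 0.49]]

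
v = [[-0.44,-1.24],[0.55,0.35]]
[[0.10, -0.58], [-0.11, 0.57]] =v @ [[-0.18, 0.95],[-0.02, 0.13]]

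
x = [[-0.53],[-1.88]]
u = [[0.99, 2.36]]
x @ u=[[-0.52, -1.25],  [-1.86, -4.44]]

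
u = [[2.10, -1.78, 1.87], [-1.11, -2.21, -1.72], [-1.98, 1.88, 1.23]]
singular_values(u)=[3.96, 3.36, 1.47]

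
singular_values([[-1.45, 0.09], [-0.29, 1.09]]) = [1.54, 1.01]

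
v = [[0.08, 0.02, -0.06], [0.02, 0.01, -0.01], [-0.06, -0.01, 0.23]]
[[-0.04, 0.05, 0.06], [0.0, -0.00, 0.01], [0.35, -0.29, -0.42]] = v@[[0.61, -0.09, -0.86], [0.70, -1.29, 0.50], [1.73, -1.35, -2.03]]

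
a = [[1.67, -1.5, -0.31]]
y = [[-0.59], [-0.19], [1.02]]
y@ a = [[-0.99, 0.88, 0.18], [-0.32, 0.29, 0.06], [1.7, -1.53, -0.32]]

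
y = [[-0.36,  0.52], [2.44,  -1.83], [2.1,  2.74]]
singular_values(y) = [3.46, 3.11]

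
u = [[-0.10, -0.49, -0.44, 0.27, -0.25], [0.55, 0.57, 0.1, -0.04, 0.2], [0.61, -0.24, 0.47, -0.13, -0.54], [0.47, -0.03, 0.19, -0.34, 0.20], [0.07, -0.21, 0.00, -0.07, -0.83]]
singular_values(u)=[1.22, 1.19, 0.48, 0.43, 0.23]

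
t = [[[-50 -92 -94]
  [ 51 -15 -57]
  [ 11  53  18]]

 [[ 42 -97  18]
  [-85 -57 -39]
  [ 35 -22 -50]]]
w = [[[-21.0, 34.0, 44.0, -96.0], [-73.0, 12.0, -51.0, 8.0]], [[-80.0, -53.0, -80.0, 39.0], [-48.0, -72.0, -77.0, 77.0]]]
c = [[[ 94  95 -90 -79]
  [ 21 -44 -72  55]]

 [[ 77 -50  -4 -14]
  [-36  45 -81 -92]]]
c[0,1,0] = 21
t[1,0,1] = -97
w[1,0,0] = -80.0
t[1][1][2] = -39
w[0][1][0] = -73.0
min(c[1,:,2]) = -81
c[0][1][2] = -72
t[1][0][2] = 18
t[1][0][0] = 42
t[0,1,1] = -15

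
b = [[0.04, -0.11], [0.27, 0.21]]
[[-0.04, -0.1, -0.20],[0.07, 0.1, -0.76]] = b @[[-0.03, -0.28, -3.27], [0.35, 0.83, 0.6]]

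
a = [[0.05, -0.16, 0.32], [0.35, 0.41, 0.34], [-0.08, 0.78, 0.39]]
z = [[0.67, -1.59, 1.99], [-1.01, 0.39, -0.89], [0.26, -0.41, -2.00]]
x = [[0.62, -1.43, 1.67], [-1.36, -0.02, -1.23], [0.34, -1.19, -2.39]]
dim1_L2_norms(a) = [0.36, 0.64, 0.88]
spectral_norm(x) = 3.23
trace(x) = -1.79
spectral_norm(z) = 3.21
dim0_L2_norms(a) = [0.36, 0.9, 0.61]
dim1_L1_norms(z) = [4.25, 2.29, 2.67]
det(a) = 0.12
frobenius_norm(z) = 3.62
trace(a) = 0.85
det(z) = 3.43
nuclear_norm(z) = 5.44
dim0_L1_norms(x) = [2.32, 2.64, 5.29]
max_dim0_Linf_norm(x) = 2.39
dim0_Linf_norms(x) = [1.36, 1.43, 2.39]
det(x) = 7.08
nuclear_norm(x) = 6.36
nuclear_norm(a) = 1.72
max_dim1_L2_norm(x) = 2.69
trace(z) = -0.94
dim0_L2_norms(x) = [1.53, 1.86, 3.16]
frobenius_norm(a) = 1.14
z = a + x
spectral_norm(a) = 1.02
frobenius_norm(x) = 3.98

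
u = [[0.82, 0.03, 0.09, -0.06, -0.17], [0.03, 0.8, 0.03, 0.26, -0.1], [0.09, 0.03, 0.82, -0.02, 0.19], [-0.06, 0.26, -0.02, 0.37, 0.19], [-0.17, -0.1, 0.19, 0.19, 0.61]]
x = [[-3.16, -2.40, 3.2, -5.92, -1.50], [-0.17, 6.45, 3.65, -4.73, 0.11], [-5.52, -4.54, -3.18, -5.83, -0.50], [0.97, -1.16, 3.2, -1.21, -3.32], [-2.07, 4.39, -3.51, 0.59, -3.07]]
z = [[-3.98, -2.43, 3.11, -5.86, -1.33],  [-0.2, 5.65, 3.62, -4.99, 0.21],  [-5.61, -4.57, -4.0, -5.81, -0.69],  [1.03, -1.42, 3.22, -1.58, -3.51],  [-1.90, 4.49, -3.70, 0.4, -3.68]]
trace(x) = -4.17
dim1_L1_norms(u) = [1.17, 1.22, 1.15, 0.9, 1.26]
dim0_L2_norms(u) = [0.84, 0.85, 0.85, 0.49, 0.7]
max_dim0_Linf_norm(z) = 5.86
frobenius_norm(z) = 17.88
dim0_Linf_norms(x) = [5.52, 6.45, 3.65, 5.92, 3.32]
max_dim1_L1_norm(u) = 1.26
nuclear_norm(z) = 35.49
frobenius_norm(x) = 17.51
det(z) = 6234.21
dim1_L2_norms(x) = [7.95, 8.79, 9.77, 5.0, 6.76]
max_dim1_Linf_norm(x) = 6.45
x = z + u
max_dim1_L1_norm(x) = 19.57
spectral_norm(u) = 0.97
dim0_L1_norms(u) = [1.17, 1.22, 1.15, 0.9, 1.26]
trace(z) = -7.59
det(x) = 3143.52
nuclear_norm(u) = 3.42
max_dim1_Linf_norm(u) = 0.82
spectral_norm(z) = 12.11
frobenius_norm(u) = 1.70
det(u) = 0.05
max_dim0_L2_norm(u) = 0.85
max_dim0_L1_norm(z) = 18.64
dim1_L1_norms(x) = [16.18, 15.11, 19.57, 9.86, 13.63]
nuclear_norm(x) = 34.12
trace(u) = 3.42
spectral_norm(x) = 11.74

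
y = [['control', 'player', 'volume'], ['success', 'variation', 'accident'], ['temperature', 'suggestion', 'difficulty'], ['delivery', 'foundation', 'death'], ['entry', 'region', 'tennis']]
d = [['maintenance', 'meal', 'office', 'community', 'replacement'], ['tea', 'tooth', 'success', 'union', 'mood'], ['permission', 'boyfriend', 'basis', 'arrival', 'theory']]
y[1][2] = 'accident'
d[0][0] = 'maintenance'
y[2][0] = 'temperature'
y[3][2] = 'death'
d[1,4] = 'mood'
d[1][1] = 'tooth'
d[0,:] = ['maintenance', 'meal', 'office', 'community', 'replacement']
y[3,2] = 'death'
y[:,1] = ['player', 'variation', 'suggestion', 'foundation', 'region']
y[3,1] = 'foundation'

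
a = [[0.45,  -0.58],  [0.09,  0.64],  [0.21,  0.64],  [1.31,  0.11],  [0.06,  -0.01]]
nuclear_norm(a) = 2.49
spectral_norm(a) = 1.41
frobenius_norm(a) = 1.77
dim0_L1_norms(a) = [2.12, 1.98]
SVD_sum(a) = [[0.39, 0.04], [0.15, 0.01], [0.27, 0.02], [1.31, 0.12], [0.06, 0.01]] + [[0.06,-0.62], [-0.06,0.63], [-0.06,0.62], [0.00,-0.01], [0.0,-0.02]]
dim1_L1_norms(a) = [1.03, 0.73, 0.85, 1.42, 0.07]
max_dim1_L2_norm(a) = 1.31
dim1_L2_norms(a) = [0.73, 0.65, 0.67, 1.31, 0.06]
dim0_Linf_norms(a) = [1.31, 0.64]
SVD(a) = [[-0.28, 0.57], [-0.11, -0.58], [-0.19, -0.57], [-0.93, 0.01], [-0.04, 0.01]] @ diag([1.4075593496959242, 1.077486276981562]) @ [[-1.00, -0.09], [0.09, -1.00]]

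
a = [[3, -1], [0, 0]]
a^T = [[3, 0], [-1, 0]]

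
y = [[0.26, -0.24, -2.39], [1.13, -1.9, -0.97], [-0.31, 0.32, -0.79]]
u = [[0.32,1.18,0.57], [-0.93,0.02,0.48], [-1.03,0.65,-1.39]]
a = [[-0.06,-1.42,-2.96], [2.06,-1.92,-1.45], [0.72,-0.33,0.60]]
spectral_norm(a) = 4.16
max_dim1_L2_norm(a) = 3.28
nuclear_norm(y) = 4.99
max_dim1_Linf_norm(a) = 2.96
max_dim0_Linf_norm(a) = 2.96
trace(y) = -2.43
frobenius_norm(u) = 2.52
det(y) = 0.73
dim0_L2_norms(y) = [1.2, 1.94, 2.7]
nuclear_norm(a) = 6.42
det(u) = -2.55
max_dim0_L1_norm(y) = 4.15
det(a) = 1.26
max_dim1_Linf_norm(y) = 2.39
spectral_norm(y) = 3.01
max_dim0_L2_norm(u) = 1.58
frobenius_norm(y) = 3.53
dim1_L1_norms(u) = [2.07, 1.43, 3.07]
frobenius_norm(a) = 4.67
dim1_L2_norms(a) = [3.28, 3.17, 0.99]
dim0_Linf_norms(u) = [1.03, 1.18, 1.39]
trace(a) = -1.38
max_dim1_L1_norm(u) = 3.07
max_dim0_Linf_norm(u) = 1.39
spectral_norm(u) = 1.88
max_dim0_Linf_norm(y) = 2.39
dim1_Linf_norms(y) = [2.39, 1.9, 0.79]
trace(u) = -1.05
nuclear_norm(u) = 4.23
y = a + u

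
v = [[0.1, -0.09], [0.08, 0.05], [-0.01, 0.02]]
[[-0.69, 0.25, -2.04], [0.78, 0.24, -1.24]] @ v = [[-0.03, 0.03], [0.11, -0.08]]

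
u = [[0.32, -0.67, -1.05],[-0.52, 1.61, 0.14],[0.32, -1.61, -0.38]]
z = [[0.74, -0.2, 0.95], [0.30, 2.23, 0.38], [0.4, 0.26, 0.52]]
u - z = [[-0.42,  -0.47,  -2.00], [-0.82,  -0.62,  -0.24], [-0.08,  -1.87,  -0.90]]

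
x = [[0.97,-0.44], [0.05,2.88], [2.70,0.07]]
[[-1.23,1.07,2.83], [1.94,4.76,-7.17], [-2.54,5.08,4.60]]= x @ [[-0.96, 1.84, 1.77], [0.69, 1.62, -2.52]]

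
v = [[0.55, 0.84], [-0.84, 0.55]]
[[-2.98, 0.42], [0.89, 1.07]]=v@ [[-2.37, -0.66], [-2.00, 0.93]]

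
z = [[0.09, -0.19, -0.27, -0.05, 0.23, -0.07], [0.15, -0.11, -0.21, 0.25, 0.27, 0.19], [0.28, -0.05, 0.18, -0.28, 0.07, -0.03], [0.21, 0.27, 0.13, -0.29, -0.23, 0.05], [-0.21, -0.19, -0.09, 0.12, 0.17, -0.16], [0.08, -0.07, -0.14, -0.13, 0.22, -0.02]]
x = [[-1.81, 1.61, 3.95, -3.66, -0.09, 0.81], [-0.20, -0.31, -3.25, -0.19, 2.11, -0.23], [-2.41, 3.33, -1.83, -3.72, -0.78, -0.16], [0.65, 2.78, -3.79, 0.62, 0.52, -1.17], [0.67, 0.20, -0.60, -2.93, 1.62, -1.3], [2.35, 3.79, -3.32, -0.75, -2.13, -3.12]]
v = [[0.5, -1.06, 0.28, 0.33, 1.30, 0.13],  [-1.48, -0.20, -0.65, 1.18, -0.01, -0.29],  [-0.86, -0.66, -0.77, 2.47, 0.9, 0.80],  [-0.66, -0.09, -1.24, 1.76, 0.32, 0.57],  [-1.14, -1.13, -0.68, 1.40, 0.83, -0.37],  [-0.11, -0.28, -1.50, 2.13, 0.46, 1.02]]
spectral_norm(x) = 9.08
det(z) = -0.00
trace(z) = 0.02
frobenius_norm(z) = 1.07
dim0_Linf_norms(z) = [0.28, 0.27, 0.27, 0.29, 0.27, 0.19]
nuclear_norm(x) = 25.57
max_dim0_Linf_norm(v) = 2.47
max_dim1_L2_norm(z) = 0.52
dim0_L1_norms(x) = [8.09, 12.02, 16.74, 11.87, 7.25, 6.79]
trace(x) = -4.83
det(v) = 0.00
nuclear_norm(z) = 2.07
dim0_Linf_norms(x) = [2.41, 3.79, 3.95, 3.72, 2.13, 3.12]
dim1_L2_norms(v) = [1.81, 2.03, 3.05, 2.35, 2.41, 2.85]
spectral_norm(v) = 5.34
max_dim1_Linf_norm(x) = 3.95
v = x @ z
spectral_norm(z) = 0.81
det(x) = -27.97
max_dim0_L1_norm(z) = 1.19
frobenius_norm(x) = 13.02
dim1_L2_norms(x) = [5.96, 3.9, 5.89, 4.95, 3.71, 6.76]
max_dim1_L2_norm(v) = 3.05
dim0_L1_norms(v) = [4.75, 3.42, 5.12, 9.27, 3.82, 3.18]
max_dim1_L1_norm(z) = 1.18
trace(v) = 3.14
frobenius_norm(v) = 6.01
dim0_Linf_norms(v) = [1.48, 1.13, 1.5, 2.47, 1.3, 1.02]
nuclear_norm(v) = 9.90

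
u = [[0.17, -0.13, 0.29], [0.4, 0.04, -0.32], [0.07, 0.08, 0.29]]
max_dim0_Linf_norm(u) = 0.4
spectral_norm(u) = 0.55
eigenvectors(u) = [[(0.01-0.46j), (0.01+0.46j), 0.72+0.00j],[-0.87+0.00j, (-0.87-0j), 0.22+0.00j],[(0.05+0.2j), 0.05-0.20j, (0.66+0j)]]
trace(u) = 0.50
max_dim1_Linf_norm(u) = 0.4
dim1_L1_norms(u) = [0.59, 0.76, 0.44]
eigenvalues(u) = [(0.05+0.28j), (0.05-0.28j), (0.39+0j)]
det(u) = 0.03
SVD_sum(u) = [[-0.09, -0.02, 0.16], [0.22, 0.04, -0.42], [-0.10, -0.02, 0.19]] + [[0.26, -0.03, 0.14], [0.18, -0.02, 0.09], [0.17, -0.02, 0.09]] + [[-0.00, -0.09, -0.01], [0.0, 0.02, 0.00], [0.01, 0.12, 0.01]]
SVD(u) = [[0.34, 0.73, -0.59], [-0.86, 0.50, 0.13], [0.39, 0.46, 0.80]] @ diag([0.5514798026253235, 0.4044303208757406, 0.1469902814905795]) @ [[-0.47, -0.09, 0.88], [0.88, -0.09, 0.46], [0.04, 0.99, 0.12]]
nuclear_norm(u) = 1.10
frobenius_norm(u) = 0.70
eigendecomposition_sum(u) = [[(0.02+0.1j), -0.07+0.01j, -0.11j], [0.18-0.05j, (0.02+0.14j), (-0.2+0.01j)], [-0.02-0.04j, 0.03-0.01j, 0.01+0.05j]] + [[0.02-0.10j, (-0.07-0.01j), 0.00+0.11j], [(0.18+0.05j), (0.02-0.14j), -0.20-0.01j], [-0.02+0.04j, 0.03+0.01j, 0.01-0.05j]] + [[0.12+0.00j, (0.02+0j), (0.29+0j)], [(0.04+0j), 0.01+0.00j, 0.09+0.00j], [(0.11+0j), 0.02+0.00j, (0.26+0j)]]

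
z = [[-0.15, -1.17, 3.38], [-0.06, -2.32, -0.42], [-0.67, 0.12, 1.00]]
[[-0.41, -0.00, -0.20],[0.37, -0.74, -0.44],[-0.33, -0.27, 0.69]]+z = [[-0.56, -1.17, 3.18], [0.31, -3.06, -0.86], [-1.0, -0.15, 1.69]]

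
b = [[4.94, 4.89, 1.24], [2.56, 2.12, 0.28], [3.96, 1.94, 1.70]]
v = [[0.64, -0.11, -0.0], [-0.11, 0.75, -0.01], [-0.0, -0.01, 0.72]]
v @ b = [[2.88, 2.90, 0.76], [1.34, 1.03, 0.06], [2.83, 1.38, 1.22]]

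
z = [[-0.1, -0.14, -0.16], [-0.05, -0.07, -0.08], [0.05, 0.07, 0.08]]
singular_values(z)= [0.29, 0.0, 0.0]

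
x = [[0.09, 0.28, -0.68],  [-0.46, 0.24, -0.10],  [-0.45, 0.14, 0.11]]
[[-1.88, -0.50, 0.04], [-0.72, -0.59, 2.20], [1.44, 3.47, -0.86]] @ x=[[0.04, -0.64, 1.33], [-0.78, -0.04, 0.79], [-1.08, 1.12, -1.42]]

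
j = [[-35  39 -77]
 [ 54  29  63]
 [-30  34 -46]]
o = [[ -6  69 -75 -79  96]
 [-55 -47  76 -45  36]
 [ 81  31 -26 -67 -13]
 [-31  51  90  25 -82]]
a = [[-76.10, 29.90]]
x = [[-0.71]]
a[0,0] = -76.1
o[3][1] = 51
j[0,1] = 39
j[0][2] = -77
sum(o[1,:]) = -35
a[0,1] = 29.9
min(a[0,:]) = -76.1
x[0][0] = -0.711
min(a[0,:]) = -76.1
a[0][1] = 29.9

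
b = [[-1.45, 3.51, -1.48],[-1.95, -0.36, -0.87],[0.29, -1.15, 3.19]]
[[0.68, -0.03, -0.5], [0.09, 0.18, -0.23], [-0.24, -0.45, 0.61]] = b @ [[-0.07, 0.00, 0.05],  [0.16, -0.08, -0.05],  [-0.01, -0.17, 0.17]]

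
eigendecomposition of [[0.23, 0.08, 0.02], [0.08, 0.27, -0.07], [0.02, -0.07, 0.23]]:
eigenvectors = [[0.59, -0.66, -0.46], [-0.60, 0.02, -0.8], [-0.54, -0.75, 0.39]]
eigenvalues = [0.13, 0.25, 0.35]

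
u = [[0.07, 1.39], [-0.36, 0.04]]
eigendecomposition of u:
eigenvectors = [[0.89+0.00j, 0.89-0.00j], [(-0.01+0.45j), -0.01-0.45j]]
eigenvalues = [(0.06+0.71j), (0.06-0.71j)]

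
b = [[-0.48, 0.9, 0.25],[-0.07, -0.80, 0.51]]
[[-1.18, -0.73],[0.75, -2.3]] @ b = [[0.62, -0.48, -0.67], [-0.2, 2.52, -0.99]]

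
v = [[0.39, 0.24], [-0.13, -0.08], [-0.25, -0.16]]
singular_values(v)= [0.57, 0.0]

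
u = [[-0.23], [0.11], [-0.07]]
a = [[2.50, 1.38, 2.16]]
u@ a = [[-0.58, -0.32, -0.50], [0.28, 0.15, 0.24], [-0.18, -0.10, -0.15]]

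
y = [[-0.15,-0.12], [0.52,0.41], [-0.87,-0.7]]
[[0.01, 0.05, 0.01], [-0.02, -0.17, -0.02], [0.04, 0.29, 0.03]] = y @ [[0.07, -0.29, 0.06], [-0.14, -0.05, -0.12]]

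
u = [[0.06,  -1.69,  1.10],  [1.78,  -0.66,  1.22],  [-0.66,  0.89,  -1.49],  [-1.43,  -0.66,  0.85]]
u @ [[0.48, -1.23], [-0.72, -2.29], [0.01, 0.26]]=[[1.26, 4.08], [1.34, -0.36], [-0.97, -1.61], [-0.20, 3.49]]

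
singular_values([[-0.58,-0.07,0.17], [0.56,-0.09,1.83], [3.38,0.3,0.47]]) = [3.58, 1.71, 0.0]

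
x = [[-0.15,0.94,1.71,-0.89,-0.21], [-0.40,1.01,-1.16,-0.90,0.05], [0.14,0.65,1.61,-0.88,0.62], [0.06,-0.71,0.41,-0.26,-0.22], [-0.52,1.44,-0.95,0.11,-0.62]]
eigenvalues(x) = [(1.6+1.47j), (1.6-1.47j), 0j, (-0.81+0.34j), (-0.81-0.34j)]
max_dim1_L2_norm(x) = 2.16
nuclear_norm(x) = 7.19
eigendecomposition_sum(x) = [[0.05+0.16j, 0.30-0.61j, 0.79+0.39j, (-0.31+0.28j), (0.2-0.08j)],[-0.18+0.03j, (0.59+0.45j), -0.58+0.77j, (-0.23-0.39j), (0.04+0.23j)],[0.04+0.18j, 0.41-0.63j, (0.82+0.53j), (-0.38+0.27j), (0.23-0.06j)],[0.08-0.03j, -0.29-0.15j, (0.19-0.38j), (0.13+0.15j), (-0.04-0.1j)],[(-0.14-0j), 0.40+0.43j, (-0.55+0.53j), -0.13-0.34j, (0.01+0.19j)]] + [[0.05-0.16j, 0.30+0.61j, (0.79-0.39j), -0.31-0.28j, (0.2+0.08j)], [(-0.18-0.03j), 0.59-0.45j, -0.58-0.77j, (-0.23+0.39j), (0.04-0.23j)], [(0.04-0.18j), (0.41+0.63j), (0.82-0.53j), (-0.38-0.27j), (0.23+0.06j)], [0.08+0.03j, (-0.29+0.15j), 0.19+0.38j, 0.13-0.15j, -0.04+0.10j], [-0.14+0.00j, (0.4-0.43j), -0.55-0.53j, -0.13+0.34j, (0.01-0.19j)]] + [[0.00-0.00j, 0.00+0.00j, -0.00+0.00j, -0.00-0.00j, -0.00-0.00j], [-0j, 0.00+0.00j, -0.00+0.00j, -0.00-0.00j, -0.00-0.00j], [(-0+0j), -0.00-0.00j, 0.00-0.00j, 0.00+0.00j, 0.00+0.00j], [(-0+0j), -0.00-0.00j, -0j, 0.00+0.00j, 0.00+0.00j], [-0.00+0.00j, -0.00-0.00j, 0.00-0.00j, 0.00+0.00j, 0.00+0.00j]] + [[-0.13-0.02j, 0.16+0.36j, 0.07+0.04j, -0.13+0.58j, (-0.3-0.14j)], [-0.02-0.05j, (-0.08+0.13j), -0.00+0.03j, -0.22+0.08j, (-0.02-0.13j)], [0.03-0.02j, (-0.08-0.05j), -0.02+0.00j, (-0.06-0.13j), (0.08-0.02j)], [-0.05-0.06j, -0.06+0.21j, (0.01+0.04j), (-0.26+0.19j), -0.07-0.17j], [-0.12+0.05j, (0.32+0.21j), 0.08+0.00j, (0.19+0.53j), -0.32+0.04j]] + [[(-0.13+0.02j), 0.16-0.36j, (0.07-0.04j), -0.13-0.58j, (-0.3+0.14j)],[-0.02+0.05j, -0.08-0.13j, (-0-0.03j), (-0.22-0.08j), -0.02+0.13j],[(0.03+0.02j), -0.08+0.05j, -0.02-0.00j, (-0.06+0.13j), 0.08+0.02j],[(-0.05+0.06j), -0.06-0.21j, (0.01-0.04j), (-0.26-0.19j), (-0.07+0.17j)],[-0.12-0.05j, (0.32-0.21j), (0.08-0j), 0.19-0.53j, -0.32-0.04j]]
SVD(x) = [[0.64, 0.37, 0.32, -0.38, -0.46], [-0.24, 0.61, -0.71, -0.23, -0.15], [0.65, 0.21, -0.29, 0.44, 0.50], [0.13, -0.23, -0.10, -0.78, 0.56], [-0.31, 0.63, 0.55, 0.01, 0.45]] @ diag([2.9871697926410214, 2.488354368597615, 1.0171402264430482, 0.6947877771687354, 0.002206957741281593]) @ [[0.09, 0.08, 0.93, -0.33, 0.14], [-0.24, 0.87, -0.17, -0.37, -0.1], [-0.1, 0.26, 0.32, 0.69, -0.59], [0.23, 0.38, 0.02, 0.52, 0.73], [-0.93, -0.16, 0.10, 0.12, 0.28]]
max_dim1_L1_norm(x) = 3.9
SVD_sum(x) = [[0.17, 0.15, 1.77, -0.63, 0.27],[-0.06, -0.06, -0.67, 0.24, -0.1],[0.17, 0.15, 1.79, -0.64, 0.27],[0.03, 0.03, 0.36, -0.13, 0.05],[-0.08, -0.07, -0.87, 0.31, -0.13]] + [[-0.23, 0.81, -0.16, -0.35, -0.09], [-0.37, 1.31, -0.25, -0.56, -0.15], [-0.13, 0.46, -0.09, -0.20, -0.05], [0.14, -0.51, 0.10, 0.22, 0.06], [-0.38, 1.37, -0.26, -0.59, -0.16]] + [[-0.03, 0.08, 0.1, 0.22, -0.19], [0.07, -0.19, -0.23, -0.49, 0.43], [0.03, -0.08, -0.10, -0.20, 0.18], [0.01, -0.03, -0.03, -0.07, 0.06], [-0.05, 0.15, 0.18, 0.38, -0.33]] + [[-0.06, -0.10, -0.0, -0.14, -0.19], [-0.04, -0.06, -0.0, -0.08, -0.12], [0.07, 0.12, 0.01, 0.16, 0.23], [-0.13, -0.2, -0.01, -0.28, -0.40], [0.0, 0.00, 0.0, 0.00, 0.00]] + [[0.0, 0.0, -0.0, -0.0, -0.00], [0.00, 0.0, -0.00, -0.00, -0.0], [-0.0, -0.0, 0.00, 0.0, 0.00], [-0.00, -0.0, 0.0, 0.00, 0.00], [-0.00, -0.00, 0.00, 0.0, 0.0]]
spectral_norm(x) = 2.99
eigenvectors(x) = [[(-0.47+0.05j), -0.47-0.05j, (-0.93+0j), 0.64+0.00j, 0.64-0.00j], [(0.04-0.52j), (0.04+0.52j), -0.15+0.00j, (0.14+0.21j), (0.14-0.21j)], [(-0.53+0j), -0.53-0.00j, 0.10+0.00j, -0.12+0.09j, -0.12-0.09j], [0.02+0.23j, (0.02-0.23j), 0.13+0.00j, 0.26+0.23j, 0.26-0.23j], [0.10-0.40j, (0.1+0.4j), (0.29+0j), 0.52-0.33j, (0.52+0.33j)]]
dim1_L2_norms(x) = [2.16, 1.83, 2.05, 0.89, 1.91]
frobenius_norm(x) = 4.08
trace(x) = 1.59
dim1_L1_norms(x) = [3.9, 3.52, 3.9, 1.66, 3.64]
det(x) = 0.01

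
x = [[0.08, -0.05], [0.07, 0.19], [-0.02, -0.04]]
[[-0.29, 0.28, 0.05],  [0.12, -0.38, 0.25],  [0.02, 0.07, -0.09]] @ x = [[-0.00, 0.07], [-0.02, -0.09], [0.01, 0.02]]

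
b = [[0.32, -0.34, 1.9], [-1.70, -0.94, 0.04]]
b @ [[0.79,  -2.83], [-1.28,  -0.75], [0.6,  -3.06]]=[[1.83, -6.46], [-0.12, 5.39]]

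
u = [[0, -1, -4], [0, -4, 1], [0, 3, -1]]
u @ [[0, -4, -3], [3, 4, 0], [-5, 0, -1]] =[[17, -4, 4], [-17, -16, -1], [14, 12, 1]]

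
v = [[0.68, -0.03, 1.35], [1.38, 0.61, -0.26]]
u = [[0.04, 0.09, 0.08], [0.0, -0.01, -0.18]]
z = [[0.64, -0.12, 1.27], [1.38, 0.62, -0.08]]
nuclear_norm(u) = 0.29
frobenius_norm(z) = 2.08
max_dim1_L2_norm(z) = 1.51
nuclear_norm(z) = 2.90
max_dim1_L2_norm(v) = 1.53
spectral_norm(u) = 0.20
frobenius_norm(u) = 0.22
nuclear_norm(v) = 3.02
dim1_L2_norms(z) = [1.43, 1.51]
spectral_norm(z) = 1.70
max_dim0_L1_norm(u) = 0.26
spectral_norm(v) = 1.70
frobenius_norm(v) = 2.15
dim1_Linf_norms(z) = [1.27, 1.38]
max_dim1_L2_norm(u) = 0.18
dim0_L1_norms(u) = [0.04, 0.1, 0.26]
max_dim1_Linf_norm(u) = 0.18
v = z + u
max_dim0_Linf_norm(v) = 1.38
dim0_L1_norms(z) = [2.02, 0.74, 1.35]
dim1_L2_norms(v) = [1.51, 1.53]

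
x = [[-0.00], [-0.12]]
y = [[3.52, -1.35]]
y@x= [[0.16]]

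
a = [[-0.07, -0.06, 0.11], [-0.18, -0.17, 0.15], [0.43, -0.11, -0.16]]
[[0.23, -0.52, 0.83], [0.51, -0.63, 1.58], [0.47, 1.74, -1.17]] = a@[[0.74,1.53,-1.90], [-2.86,-2.42,-3.34], [1.04,-5.08,4.49]]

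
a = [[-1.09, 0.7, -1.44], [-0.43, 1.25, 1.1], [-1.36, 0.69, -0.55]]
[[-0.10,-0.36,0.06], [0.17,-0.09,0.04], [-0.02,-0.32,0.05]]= a @ [[0.01, 0.15, -0.02], [0.06, -0.10, 0.03], [0.09, 0.09, -0.01]]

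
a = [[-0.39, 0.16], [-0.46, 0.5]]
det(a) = -0.121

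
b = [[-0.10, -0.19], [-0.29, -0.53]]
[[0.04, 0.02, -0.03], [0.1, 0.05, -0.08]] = b @[[-0.25,-0.02,0.10], [-0.06,-0.08,0.09]]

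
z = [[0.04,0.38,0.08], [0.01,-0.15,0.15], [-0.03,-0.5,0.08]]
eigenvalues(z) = [(-0+0j), (-0.01+0.24j), (-0.01-0.24j)]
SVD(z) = [[-0.58,  -0.61,  0.54], [0.25,  -0.76,  -0.6], [0.78,  -0.21,  0.59]] @ diag([0.6492366678496123, 0.18244766633932938, 0.0021443336646066466]) @ [[-0.07, -0.99, 0.08], [-0.14, -0.07, -0.99], [-0.99, 0.08, 0.14]]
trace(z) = -0.03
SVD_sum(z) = [[0.03, 0.37, -0.03], [-0.01, -0.16, 0.01], [-0.03, -0.5, 0.04]] + [[0.02, 0.01, 0.11], [0.02, 0.01, 0.14], [0.01, 0.0, 0.04]] + [[-0.00, 0.00, 0.0], [0.0, -0.00, -0.00], [-0.00, 0.00, 0.00]]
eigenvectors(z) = [[-0.99+0.00j, (0.55+0.35j), 0.55-0.35j],  [(0.08+0j), -0.16+0.30j, -0.16-0.30j],  [0.15+0.00j, (-0.67+0j), -0.67-0.00j]]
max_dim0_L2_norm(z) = 0.65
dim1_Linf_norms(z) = [0.38, 0.15, 0.5]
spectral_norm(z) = 0.65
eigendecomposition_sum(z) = [[-0.00+0.00j,0.01-0.00j,-0.01+0.00j], [-0j,-0.00+0.00j,-0j], [-0j,-0.00+0.00j,0.00-0.00j]] + [[0.02-0.01j, (0.19+0.16j), 0.04-0.14j], [0.00+0.01j, -0.07+0.10j, 0.07+0.02j], [(-0.02+0.02j), -0.25-0.04j, 0.04+0.14j]] + [[(0.02+0.01j), (0.19-0.16j), (0.04+0.14j)], [-0.01j, -0.07-0.10j, 0.07-0.02j], [(-0.02-0.02j), (-0.25+0.04j), (0.04-0.14j)]]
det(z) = -0.00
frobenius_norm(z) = 0.67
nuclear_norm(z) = 0.83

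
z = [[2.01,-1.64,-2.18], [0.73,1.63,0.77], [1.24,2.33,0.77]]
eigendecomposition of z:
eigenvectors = [[0.82+0.00j, (0.82-0j), (0.4+0j)],[-0.08-0.33j, (-0.08+0.33j), (-0.5+0j)],[(-0.04-0.47j), -0.04+0.47j, 0.77+0.00j]]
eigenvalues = [(2.26+1.9j), (2.26-1.9j), (-0.12+0j)]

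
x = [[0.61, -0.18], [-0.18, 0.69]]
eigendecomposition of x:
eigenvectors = [[-0.78, 0.63], [-0.63, -0.78]]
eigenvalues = [0.47, 0.83]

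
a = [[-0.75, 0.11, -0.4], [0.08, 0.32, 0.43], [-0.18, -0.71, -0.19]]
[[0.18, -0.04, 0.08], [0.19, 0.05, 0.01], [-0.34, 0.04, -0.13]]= a @[[-0.22, -0.06, 0.00],[0.51, -0.09, 0.22],[0.10, 0.19, -0.14]]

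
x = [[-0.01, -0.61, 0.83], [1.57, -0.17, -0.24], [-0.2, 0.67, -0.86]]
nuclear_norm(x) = 3.11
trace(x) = -1.04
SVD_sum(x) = [[0.17, -0.04, 0.01], [1.50, -0.38, 0.07], [-0.38, 0.1, -0.02]] + [[-0.18,-0.56,0.82], [0.07,0.21,-0.31], [0.18,0.57,-0.84]] + [[-0.0,  -0.00,  -0.0], [-0.00,  -0.0,  -0.00], [-0.00,  -0.0,  -0.00]]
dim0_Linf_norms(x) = [1.57, 0.67, 0.86]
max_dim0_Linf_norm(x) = 1.57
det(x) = -0.01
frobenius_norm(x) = 2.20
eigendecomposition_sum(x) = [[(-0+0.52j), (-0.3-0.16j), (0.42+0.07j)], [0.79-0.27j, (-0.08+0.54j), -0.12-0.66j], [-0.10-0.52j, 0.34+0.10j, -0.43+0.01j]] + [[-0.00-0.52j, (-0.3+0.16j), 0.42-0.07j], [0.79+0.27j, -0.08-0.54j, -0.12+0.66j], [(-0.1+0.52j), 0.34-0.10j, -0.43-0.01j]] + [[(-0+0j), -0.00+0.00j, (-0+0j)], [-0.01+0.00j, -0.00+0.00j, (-0.01+0j)], [-0.01+0.00j, -0.00+0.00j, -0.01+0.00j]]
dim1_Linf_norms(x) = [0.83, 1.57, 0.86]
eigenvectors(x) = [[0.15-0.44j, (0.15+0.44j), 0.17+0.00j], [(-0.75+0j), (-0.75-0j), (0.79+0j)], [-0.07+0.47j, (-0.07-0.47j), (0.58+0j)]]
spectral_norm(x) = 1.61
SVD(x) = [[0.11, -0.68, 0.73],[0.96, 0.25, 0.09],[-0.25, 0.69, 0.68]] @ diag([1.6110058759509007, 1.4985455849408142, 0.004604074941216412]) @ [[0.97, -0.25, 0.04], [0.18, 0.56, -0.81], [-0.17, -0.79, -0.58]]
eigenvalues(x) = [(-0.52+1.08j), (-0.52-1.08j), (-0.01+0j)]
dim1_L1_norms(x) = [1.45, 1.98, 1.73]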